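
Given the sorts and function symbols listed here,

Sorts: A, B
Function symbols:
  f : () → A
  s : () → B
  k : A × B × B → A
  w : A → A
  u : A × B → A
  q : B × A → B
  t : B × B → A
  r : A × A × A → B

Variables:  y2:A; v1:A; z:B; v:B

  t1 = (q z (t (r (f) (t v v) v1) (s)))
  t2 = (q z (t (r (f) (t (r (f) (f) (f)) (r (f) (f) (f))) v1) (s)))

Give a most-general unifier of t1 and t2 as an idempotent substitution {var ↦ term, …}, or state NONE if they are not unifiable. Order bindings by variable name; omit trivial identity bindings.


{v ↦ (r (f) (f) (f))}


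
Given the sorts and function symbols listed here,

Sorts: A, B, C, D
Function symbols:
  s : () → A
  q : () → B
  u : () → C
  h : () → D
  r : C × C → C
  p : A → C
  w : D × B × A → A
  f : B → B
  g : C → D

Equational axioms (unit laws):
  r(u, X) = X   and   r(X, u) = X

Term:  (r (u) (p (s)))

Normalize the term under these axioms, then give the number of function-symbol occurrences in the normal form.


1. (r (u) (p (s)))  →  (p (s))
normal form: (p (s))

size = 2


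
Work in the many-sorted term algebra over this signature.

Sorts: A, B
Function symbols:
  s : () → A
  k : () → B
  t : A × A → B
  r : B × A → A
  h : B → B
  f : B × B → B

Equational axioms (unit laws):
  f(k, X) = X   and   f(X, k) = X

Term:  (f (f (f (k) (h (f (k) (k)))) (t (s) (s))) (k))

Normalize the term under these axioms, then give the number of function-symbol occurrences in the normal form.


size = 6

1. (f (f (f (k) (h (f (k) (k)))) (t (s) (s))) (k))  →  (f (f (k) (h (f (k) (k)))) (t (s) (s)))
2. (f (f (k) (h (f (k) (k)))) (t (s) (s)))  →  (f (h (f (k) (k))) (t (s) (s)))
3. (f (h (f (k) (k))) (t (s) (s)))  →  (f (h (k)) (t (s) (s)))
normal form: (f (h (k)) (t (s) (s)))


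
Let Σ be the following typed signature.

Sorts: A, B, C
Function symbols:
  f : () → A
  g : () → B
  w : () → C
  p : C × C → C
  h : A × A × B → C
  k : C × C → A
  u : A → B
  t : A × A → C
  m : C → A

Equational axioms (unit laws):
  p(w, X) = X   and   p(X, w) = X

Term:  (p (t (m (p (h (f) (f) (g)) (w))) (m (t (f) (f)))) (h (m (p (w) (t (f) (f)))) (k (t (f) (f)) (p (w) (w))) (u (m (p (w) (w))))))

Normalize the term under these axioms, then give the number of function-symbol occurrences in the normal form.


1. (p (t (m (p (h (f) (f) (g)) (w))) (m (t (f) (f)))) (h (m (p (w) (t (f) (f)))) (k (t (f) (f)) (p (w) (w))) (u (m (p (w) (w))))))  →  (p (t (m (h (f) (f) (g))) (m (t (f) (f)))) (h (m (p (w) (t (f) (f)))) (k (t (f) (f)) (p (w) (w))) (u (m (p (w) (w))))))
2. (p (t (m (h (f) (f) (g))) (m (t (f) (f)))) (h (m (p (w) (t (f) (f)))) (k (t (f) (f)) (p (w) (w))) (u (m (p (w) (w))))))  →  (p (t (m (h (f) (f) (g))) (m (t (f) (f)))) (h (m (t (f) (f))) (k (t (f) (f)) (p (w) (w))) (u (m (p (w) (w))))))
3. (p (t (m (h (f) (f) (g))) (m (t (f) (f)))) (h (m (t (f) (f))) (k (t (f) (f)) (p (w) (w))) (u (m (p (w) (w))))))  →  (p (t (m (h (f) (f) (g))) (m (t (f) (f)))) (h (m (t (f) (f))) (k (t (f) (f)) (w)) (u (m (p (w) (w))))))
4. (p (t (m (h (f) (f) (g))) (m (t (f) (f)))) (h (m (t (f) (f))) (k (t (f) (f)) (w)) (u (m (p (w) (w))))))  →  (p (t (m (h (f) (f) (g))) (m (t (f) (f)))) (h (m (t (f) (f))) (k (t (f) (f)) (w)) (u (m (w)))))
normal form: (p (t (m (h (f) (f) (g))) (m (t (f) (f)))) (h (m (t (f) (f))) (k (t (f) (f)) (w)) (u (m (w)))))

size = 24


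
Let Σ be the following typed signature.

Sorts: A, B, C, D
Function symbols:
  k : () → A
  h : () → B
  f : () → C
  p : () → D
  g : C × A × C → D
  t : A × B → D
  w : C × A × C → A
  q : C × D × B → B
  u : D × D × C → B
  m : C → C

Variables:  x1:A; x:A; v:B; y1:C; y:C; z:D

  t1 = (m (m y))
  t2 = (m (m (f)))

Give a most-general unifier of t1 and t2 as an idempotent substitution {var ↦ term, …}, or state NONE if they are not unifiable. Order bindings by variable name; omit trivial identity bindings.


{y ↦ (f)}


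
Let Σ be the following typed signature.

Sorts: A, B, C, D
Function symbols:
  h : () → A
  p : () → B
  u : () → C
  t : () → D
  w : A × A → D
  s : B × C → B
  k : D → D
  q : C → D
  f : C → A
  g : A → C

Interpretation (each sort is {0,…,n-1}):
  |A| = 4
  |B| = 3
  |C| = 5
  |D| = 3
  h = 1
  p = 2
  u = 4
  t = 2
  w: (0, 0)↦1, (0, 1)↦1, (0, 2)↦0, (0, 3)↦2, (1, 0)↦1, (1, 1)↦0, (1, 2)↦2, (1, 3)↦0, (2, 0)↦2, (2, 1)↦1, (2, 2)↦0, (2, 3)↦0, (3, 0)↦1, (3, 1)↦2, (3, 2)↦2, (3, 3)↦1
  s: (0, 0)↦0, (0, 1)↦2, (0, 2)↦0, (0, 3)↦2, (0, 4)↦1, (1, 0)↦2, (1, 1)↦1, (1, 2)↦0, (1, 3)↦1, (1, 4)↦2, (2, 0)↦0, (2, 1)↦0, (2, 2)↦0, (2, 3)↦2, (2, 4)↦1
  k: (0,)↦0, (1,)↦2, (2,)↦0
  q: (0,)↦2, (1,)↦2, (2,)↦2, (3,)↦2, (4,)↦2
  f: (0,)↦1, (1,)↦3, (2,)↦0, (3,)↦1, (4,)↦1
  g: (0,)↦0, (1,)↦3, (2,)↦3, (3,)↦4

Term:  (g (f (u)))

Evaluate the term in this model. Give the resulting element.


value = 3

  u = 4
  (f (u)) = f(4,) = 1
  (g (f (u))) = g(1,) = 3


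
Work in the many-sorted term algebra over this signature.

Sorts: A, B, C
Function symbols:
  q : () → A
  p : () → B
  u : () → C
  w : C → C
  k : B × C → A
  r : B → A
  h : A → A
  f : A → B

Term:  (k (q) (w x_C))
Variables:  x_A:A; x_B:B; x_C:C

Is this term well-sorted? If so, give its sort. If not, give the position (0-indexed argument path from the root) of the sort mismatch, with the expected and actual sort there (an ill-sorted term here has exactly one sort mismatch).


ill-sorted at position [0]: expected B, got A

  (q) : A
    x_C : C
  (w x_C) : C
(k (q) (w x_C)) : ✗ arg 0 at [0] has sort A, expected B


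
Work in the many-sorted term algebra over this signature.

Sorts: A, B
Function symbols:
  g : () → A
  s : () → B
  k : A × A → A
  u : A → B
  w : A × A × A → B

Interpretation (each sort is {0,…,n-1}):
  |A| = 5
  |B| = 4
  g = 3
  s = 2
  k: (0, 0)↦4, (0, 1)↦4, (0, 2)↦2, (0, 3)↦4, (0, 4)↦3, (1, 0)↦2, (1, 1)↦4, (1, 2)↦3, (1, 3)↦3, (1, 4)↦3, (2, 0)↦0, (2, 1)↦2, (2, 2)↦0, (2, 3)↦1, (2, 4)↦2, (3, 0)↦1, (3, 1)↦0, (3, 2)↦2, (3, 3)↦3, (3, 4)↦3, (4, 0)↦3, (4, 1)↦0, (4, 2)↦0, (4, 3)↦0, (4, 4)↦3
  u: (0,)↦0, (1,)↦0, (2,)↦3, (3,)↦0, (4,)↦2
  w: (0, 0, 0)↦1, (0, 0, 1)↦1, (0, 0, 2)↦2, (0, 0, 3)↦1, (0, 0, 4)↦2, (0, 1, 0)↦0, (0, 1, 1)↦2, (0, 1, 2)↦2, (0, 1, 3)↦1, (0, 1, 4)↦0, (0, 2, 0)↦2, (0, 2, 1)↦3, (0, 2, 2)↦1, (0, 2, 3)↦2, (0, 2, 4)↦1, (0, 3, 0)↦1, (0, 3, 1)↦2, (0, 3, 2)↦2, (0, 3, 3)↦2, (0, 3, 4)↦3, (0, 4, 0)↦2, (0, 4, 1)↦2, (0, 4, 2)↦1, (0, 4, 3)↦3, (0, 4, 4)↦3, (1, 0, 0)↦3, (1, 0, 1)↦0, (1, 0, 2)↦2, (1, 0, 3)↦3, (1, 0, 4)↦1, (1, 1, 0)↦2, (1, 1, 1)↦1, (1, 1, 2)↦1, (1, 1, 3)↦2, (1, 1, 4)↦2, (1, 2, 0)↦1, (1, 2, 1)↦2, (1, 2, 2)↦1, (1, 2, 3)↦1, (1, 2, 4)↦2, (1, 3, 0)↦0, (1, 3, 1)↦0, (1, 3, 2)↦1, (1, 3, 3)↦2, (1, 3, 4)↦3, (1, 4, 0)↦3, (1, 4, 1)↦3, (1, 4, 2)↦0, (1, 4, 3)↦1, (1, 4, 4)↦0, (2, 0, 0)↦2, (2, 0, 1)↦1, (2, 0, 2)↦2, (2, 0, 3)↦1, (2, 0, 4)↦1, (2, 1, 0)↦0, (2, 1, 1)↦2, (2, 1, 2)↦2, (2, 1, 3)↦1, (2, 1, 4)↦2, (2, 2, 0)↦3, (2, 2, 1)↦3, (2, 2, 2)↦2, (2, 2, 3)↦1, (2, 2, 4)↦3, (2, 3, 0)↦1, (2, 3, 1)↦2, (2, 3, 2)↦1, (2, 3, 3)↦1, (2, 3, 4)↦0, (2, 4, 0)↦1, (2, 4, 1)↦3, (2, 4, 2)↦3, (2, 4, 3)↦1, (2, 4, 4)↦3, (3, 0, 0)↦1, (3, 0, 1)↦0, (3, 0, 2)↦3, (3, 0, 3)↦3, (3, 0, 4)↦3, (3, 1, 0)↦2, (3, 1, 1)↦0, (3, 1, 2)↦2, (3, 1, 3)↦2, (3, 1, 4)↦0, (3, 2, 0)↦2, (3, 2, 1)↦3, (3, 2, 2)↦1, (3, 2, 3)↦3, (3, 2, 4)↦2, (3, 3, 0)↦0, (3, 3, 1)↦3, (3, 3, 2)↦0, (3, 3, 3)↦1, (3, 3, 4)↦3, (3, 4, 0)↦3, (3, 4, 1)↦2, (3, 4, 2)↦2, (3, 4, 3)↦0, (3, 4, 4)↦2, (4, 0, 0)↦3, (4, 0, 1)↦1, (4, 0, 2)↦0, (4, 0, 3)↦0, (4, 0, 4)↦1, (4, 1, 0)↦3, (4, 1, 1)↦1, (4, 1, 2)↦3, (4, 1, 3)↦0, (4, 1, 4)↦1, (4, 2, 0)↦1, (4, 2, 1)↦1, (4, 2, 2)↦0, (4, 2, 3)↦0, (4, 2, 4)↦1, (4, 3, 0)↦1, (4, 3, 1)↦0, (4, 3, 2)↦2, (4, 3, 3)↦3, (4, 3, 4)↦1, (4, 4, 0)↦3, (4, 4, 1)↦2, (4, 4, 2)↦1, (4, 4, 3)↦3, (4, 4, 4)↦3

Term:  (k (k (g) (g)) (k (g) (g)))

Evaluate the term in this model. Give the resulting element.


  g = 3
  g = 3
  (k (g) (g)) = k(3, 3) = 3
  g = 3
  g = 3
  (k (g) (g)) = k(3, 3) = 3
  (k (k (g) (g)) (k (g) (g))) = k(3, 3) = 3

value = 3


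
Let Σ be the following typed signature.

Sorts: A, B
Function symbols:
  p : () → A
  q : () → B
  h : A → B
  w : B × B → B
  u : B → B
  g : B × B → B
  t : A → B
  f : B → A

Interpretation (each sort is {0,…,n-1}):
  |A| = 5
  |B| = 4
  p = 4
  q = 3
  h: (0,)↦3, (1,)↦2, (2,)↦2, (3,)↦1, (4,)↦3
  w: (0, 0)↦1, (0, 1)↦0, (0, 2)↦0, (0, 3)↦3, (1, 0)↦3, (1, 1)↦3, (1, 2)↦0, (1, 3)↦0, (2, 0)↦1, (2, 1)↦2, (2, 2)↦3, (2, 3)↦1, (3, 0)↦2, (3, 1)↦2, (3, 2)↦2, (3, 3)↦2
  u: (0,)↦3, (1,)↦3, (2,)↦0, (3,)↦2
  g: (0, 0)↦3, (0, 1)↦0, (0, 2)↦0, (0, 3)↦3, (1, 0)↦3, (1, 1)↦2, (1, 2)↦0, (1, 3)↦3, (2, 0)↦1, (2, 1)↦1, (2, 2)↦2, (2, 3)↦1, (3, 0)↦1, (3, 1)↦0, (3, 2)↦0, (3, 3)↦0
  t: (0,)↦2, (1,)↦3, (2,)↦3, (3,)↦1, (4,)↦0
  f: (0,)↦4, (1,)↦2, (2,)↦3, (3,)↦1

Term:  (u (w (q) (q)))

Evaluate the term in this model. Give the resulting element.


value = 0

  q = 3
  q = 3
  (w (q) (q)) = w(3, 3) = 2
  (u (w (q) (q))) = u(2,) = 0


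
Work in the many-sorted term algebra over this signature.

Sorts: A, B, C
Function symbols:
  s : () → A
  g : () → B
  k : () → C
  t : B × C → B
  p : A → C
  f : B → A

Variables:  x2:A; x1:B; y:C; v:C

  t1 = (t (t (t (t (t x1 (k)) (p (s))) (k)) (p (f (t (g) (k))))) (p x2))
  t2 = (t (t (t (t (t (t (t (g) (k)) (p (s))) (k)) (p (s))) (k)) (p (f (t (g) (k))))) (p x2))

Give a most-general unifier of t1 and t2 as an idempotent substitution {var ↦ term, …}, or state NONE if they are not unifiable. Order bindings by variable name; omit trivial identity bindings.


{x1 ↦ (t (t (g) (k)) (p (s)))}


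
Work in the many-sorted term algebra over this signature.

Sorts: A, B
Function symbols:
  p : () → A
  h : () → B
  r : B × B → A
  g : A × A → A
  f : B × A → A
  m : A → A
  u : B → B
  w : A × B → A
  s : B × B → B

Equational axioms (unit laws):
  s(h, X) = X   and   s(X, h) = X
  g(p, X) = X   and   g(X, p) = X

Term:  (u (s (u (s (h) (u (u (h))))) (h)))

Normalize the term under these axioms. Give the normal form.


normal form = (u (u (u (u (h)))))

1. (u (s (u (s (h) (u (u (h))))) (h)))  →  (u (u (s (h) (u (u (h))))))
2. (u (u (s (h) (u (u (h))))))  →  (u (u (u (u (h)))))


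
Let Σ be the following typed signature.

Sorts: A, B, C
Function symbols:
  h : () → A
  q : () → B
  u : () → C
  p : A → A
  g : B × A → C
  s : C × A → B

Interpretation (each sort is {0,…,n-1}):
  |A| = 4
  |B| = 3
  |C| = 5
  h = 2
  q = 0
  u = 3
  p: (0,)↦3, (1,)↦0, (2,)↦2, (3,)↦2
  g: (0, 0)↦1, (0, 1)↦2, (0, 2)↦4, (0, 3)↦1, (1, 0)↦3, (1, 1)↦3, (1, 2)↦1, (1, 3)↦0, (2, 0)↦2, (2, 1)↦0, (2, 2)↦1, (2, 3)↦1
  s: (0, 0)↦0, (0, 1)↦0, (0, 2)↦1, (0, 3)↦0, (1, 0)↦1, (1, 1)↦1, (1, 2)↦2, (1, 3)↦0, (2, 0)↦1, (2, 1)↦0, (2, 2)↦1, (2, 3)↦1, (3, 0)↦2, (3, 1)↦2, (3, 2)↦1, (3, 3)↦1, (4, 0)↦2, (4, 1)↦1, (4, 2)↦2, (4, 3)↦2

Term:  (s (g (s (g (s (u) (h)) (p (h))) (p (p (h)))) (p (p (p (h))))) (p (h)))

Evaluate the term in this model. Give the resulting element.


  u = 3
  h = 2
  (s (u) (h)) = s(3, 2) = 1
  h = 2
  (p (h)) = p(2,) = 2
  (g (s (u) (h)) (p (h))) = g(1, 2) = 1
  h = 2
  (p (h)) = p(2,) = 2
  (p (p (h))) = p(2,) = 2
  (s (g (s (u) (h)) (p (h))) (p (p (h)))) = s(1, 2) = 2
  h = 2
  (p (h)) = p(2,) = 2
  (p (p (h))) = p(2,) = 2
  (p (p (p (h)))) = p(2,) = 2
  (g (s (g (s (u) (h)) (p (h))) (p (p (h)))) (p (p (p (h))))) = g(2, 2) = 1
  h = 2
  (p (h)) = p(2,) = 2
  (s (g (s (g (s (u) (h)) (p (h))) (p (p (h)))) (p (p (p (h))))) (p (h))) = s(1, 2) = 2

value = 2


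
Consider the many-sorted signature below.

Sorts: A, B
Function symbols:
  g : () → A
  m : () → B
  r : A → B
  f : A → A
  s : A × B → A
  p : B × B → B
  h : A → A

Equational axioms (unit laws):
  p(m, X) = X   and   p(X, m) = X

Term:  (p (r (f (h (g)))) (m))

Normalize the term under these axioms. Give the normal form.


1. (p (r (f (h (g)))) (m))  →  (r (f (h (g))))

normal form = (r (f (h (g))))


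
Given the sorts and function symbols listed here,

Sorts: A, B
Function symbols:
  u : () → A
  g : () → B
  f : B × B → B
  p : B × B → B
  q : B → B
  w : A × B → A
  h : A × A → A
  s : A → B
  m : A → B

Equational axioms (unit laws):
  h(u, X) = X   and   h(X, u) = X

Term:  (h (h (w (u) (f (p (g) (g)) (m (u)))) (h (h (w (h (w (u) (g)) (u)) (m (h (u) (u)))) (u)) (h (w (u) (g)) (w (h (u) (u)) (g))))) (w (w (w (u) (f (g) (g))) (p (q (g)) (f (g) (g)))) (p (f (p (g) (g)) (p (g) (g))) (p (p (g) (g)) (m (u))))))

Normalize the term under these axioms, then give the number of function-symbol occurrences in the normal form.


1. (h (h (w (u) (f (p (g) (g)) (m (u)))) (h (h (w (h (w (u) (g)) (u)) (m (h (u) (u)))) (u)) (h (w (u) (g)) (w (h (u) (u)) (g))))) (w (w (w (u) (f (g) (g))) (p (q (g)) (f (g) (g)))) (p (f (p (g) (g)) (p (g) (g))) (p (p (g) (g)) (m (u))))))  →  (h (h (w (u) (f (p (g) (g)) (m (u)))) (h (w (h (w (u) (g)) (u)) (m (h (u) (u)))) (h (w (u) (g)) (w (h (u) (u)) (g))))) (w (w (w (u) (f (g) (g))) (p (q (g)) (f (g) (g)))) (p (f (p (g) (g)) (p (g) (g))) (p (p (g) (g)) (m (u))))))
2. (h (h (w (u) (f (p (g) (g)) (m (u)))) (h (w (h (w (u) (g)) (u)) (m (h (u) (u)))) (h (w (u) (g)) (w (h (u) (u)) (g))))) (w (w (w (u) (f (g) (g))) (p (q (g)) (f (g) (g)))) (p (f (p (g) (g)) (p (g) (g))) (p (p (g) (g)) (m (u))))))  →  (h (h (w (u) (f (p (g) (g)) (m (u)))) (h (w (w (u) (g)) (m (h (u) (u)))) (h (w (u) (g)) (w (h (u) (u)) (g))))) (w (w (w (u) (f (g) (g))) (p (q (g)) (f (g) (g)))) (p (f (p (g) (g)) (p (g) (g))) (p (p (g) (g)) (m (u))))))
3. (h (h (w (u) (f (p (g) (g)) (m (u)))) (h (w (w (u) (g)) (m (h (u) (u)))) (h (w (u) (g)) (w (h (u) (u)) (g))))) (w (w (w (u) (f (g) (g))) (p (q (g)) (f (g) (g)))) (p (f (p (g) (g)) (p (g) (g))) (p (p (g) (g)) (m (u))))))  →  (h (h (w (u) (f (p (g) (g)) (m (u)))) (h (w (w (u) (g)) (m (u))) (h (w (u) (g)) (w (h (u) (u)) (g))))) (w (w (w (u) (f (g) (g))) (p (q (g)) (f (g) (g)))) (p (f (p (g) (g)) (p (g) (g))) (p (p (g) (g)) (m (u))))))
4. (h (h (w (u) (f (p (g) (g)) (m (u)))) (h (w (w (u) (g)) (m (u))) (h (w (u) (g)) (w (h (u) (u)) (g))))) (w (w (w (u) (f (g) (g))) (p (q (g)) (f (g) (g)))) (p (f (p (g) (g)) (p (g) (g))) (p (p (g) (g)) (m (u))))))  →  (h (h (w (u) (f (p (g) (g)) (m (u)))) (h (w (w (u) (g)) (m (u))) (h (w (u) (g)) (w (u) (g))))) (w (w (w (u) (f (g) (g))) (p (q (g)) (f (g) (g)))) (p (f (p (g) (g)) (p (g) (g))) (p (p (g) (g)) (m (u))))))
normal form: (h (h (w (u) (f (p (g) (g)) (m (u)))) (h (w (w (u) (g)) (m (u))) (h (w (u) (g)) (w (u) (g))))) (w (w (w (u) (f (g) (g))) (p (q (g)) (f (g) (g)))) (p (f (p (g) (g)) (p (g) (g))) (p (p (g) (g)) (m (u))))))

size = 51


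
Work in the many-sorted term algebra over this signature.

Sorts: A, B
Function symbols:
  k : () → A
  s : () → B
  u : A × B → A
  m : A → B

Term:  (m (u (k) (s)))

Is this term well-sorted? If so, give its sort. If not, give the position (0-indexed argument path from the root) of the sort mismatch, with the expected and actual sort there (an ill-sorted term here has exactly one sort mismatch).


    (k) : A
    (s) : B
  (u (k) (s)) : A
(m (u (k) (s))) : B

well-sorted; sort = B


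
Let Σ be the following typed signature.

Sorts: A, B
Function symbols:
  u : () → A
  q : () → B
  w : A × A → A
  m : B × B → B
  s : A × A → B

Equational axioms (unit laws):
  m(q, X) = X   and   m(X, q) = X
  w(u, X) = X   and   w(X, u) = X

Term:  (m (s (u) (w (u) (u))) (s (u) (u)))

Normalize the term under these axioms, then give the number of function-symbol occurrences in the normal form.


size = 7

1. (m (s (u) (w (u) (u))) (s (u) (u)))  →  (m (s (u) (u)) (s (u) (u)))
normal form: (m (s (u) (u)) (s (u) (u)))


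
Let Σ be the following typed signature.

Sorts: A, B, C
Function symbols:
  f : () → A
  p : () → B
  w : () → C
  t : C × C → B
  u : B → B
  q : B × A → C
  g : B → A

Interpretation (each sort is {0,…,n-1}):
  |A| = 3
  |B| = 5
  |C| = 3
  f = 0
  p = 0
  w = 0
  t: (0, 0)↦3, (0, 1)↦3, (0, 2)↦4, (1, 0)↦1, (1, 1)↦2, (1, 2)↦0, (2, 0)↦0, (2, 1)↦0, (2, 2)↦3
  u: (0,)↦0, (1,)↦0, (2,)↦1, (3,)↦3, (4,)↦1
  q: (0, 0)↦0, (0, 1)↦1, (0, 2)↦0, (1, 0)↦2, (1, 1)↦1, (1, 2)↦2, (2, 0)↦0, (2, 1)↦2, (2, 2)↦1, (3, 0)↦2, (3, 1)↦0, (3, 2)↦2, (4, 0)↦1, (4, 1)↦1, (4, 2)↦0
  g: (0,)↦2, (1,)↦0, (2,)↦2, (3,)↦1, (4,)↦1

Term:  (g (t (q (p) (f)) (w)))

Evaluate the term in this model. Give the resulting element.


value = 1

  p = 0
  f = 0
  (q (p) (f)) = q(0, 0) = 0
  w = 0
  (t (q (p) (f)) (w)) = t(0, 0) = 3
  (g (t (q (p) (f)) (w))) = g(3,) = 1


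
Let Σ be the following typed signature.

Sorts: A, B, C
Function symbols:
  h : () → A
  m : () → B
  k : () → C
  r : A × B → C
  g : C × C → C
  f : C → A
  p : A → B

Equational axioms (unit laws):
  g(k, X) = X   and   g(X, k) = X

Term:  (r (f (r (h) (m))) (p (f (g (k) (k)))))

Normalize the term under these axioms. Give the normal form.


1. (r (f (r (h) (m))) (p (f (g (k) (k)))))  →  (r (f (r (h) (m))) (p (f (k))))

normal form = (r (f (r (h) (m))) (p (f (k))))


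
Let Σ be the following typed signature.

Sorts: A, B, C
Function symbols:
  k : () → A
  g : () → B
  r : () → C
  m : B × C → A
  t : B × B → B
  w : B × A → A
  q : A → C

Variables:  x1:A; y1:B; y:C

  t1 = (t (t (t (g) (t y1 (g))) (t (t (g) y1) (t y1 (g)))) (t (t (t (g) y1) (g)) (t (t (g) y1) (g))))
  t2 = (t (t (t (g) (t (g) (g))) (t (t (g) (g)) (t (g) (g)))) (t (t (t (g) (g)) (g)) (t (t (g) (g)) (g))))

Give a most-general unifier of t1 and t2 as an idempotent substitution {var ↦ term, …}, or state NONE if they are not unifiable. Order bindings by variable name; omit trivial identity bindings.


{y1 ↦ (g)}


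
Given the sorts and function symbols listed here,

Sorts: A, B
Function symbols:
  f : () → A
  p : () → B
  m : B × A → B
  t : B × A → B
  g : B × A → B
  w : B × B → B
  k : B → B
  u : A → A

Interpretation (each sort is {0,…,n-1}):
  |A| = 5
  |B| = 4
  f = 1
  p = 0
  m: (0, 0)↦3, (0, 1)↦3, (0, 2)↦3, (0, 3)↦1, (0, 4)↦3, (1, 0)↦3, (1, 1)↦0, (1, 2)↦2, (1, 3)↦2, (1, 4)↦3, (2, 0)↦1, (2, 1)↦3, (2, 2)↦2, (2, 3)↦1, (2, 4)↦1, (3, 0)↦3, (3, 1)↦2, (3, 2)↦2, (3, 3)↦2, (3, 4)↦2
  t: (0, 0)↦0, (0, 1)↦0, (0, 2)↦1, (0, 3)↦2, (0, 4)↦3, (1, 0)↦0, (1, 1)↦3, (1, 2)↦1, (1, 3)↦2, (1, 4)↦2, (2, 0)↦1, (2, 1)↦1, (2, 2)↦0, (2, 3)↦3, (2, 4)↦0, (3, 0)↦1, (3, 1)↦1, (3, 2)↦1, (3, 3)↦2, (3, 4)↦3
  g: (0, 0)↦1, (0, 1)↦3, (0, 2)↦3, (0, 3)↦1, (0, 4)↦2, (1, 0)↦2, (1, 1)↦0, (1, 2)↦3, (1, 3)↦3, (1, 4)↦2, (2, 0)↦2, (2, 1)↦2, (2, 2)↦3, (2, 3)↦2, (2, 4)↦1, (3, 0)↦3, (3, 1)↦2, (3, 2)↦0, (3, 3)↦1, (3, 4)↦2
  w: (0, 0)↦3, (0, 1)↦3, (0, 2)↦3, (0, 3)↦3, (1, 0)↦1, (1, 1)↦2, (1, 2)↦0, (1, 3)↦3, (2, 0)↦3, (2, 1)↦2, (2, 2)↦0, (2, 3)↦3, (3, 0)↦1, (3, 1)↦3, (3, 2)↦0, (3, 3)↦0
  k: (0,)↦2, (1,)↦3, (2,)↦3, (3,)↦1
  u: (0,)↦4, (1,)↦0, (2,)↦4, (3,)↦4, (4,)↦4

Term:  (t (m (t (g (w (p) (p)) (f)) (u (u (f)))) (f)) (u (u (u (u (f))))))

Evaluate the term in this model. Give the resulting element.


  p = 0
  p = 0
  (w (p) (p)) = w(0, 0) = 3
  f = 1
  (g (w (p) (p)) (f)) = g(3, 1) = 2
  f = 1
  (u (f)) = u(1,) = 0
  (u (u (f))) = u(0,) = 4
  (t (g (w (p) (p)) (f)) (u (u (f)))) = t(2, 4) = 0
  f = 1
  (m (t (g (w (p) (p)) (f)) (u (u (f)))) (f)) = m(0, 1) = 3
  f = 1
  (u (f)) = u(1,) = 0
  (u (u (f))) = u(0,) = 4
  (u (u (u (f)))) = u(4,) = 4
  (u (u (u (u (f))))) = u(4,) = 4
  (t (m (t (g (w (p) (p)) (f)) (u (u (f)))) (f)) (u (u (u (u (f)))))) = t(3, 4) = 3

value = 3


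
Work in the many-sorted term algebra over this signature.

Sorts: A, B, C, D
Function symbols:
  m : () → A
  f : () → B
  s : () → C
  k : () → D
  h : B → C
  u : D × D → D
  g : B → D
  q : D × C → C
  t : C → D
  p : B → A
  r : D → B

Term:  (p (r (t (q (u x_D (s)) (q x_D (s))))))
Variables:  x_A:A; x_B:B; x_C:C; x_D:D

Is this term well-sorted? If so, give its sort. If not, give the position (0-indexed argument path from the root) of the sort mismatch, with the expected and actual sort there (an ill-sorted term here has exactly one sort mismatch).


ill-sorted at position [0, 0, 0, 0, 1]: expected D, got C

          x_D : D
          (s) : C
        (u x_D (s)) : ✗ arg 1 at [0, 0, 0, 0, 1] has sort C, expected D
          x_D : D
          (s) : C
        (q x_D (s)) : C


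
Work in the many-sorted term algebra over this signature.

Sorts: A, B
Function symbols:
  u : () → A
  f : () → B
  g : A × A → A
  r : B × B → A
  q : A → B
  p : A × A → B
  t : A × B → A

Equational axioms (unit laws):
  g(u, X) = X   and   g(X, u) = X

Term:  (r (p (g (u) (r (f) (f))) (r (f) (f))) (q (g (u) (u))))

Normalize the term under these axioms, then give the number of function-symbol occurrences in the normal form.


size = 10

1. (r (p (g (u) (r (f) (f))) (r (f) (f))) (q (g (u) (u))))  →  (r (p (r (f) (f)) (r (f) (f))) (q (g (u) (u))))
2. (r (p (r (f) (f)) (r (f) (f))) (q (g (u) (u))))  →  (r (p (r (f) (f)) (r (f) (f))) (q (u)))
normal form: (r (p (r (f) (f)) (r (f) (f))) (q (u)))


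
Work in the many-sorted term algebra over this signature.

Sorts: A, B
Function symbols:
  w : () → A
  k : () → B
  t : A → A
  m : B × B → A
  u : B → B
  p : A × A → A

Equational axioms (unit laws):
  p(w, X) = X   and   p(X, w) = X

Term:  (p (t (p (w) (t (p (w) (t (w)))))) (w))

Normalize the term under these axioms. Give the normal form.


1. (p (t (p (w) (t (p (w) (t (w)))))) (w))  →  (t (p (w) (t (p (w) (t (w))))))
2. (t (p (w) (t (p (w) (t (w))))))  →  (t (t (p (w) (t (w)))))
3. (t (t (p (w) (t (w)))))  →  (t (t (t (w))))

normal form = (t (t (t (w))))


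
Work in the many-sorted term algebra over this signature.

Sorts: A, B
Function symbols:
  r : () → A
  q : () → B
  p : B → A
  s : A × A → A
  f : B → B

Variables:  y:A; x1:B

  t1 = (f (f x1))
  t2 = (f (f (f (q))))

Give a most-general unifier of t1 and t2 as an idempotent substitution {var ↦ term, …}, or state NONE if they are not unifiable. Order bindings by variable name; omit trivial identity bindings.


{x1 ↦ (f (q))}


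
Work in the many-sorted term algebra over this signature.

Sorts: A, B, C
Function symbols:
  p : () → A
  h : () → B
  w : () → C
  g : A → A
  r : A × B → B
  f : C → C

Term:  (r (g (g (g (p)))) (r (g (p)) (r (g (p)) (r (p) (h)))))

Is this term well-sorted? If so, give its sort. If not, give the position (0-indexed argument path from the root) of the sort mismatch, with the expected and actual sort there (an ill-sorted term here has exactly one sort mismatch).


well-sorted; sort = B

        (p) : A
      (g (p)) : A
    (g (g (p))) : A
  (g (g (g (p)))) : A
      (p) : A
    (g (p)) : A
        (p) : A
      (g (p)) : A
        (p) : A
        (h) : B
      (r (p) (h)) : B
    (r (g (p)) (r (p) (h))) : B
  (r (g (p)) (r (g (p)) (r (p) (h)))) : B
(r (g (g (g (p)))) (r (g (p)) (r (g (p)) (r (p) (h))))) : B


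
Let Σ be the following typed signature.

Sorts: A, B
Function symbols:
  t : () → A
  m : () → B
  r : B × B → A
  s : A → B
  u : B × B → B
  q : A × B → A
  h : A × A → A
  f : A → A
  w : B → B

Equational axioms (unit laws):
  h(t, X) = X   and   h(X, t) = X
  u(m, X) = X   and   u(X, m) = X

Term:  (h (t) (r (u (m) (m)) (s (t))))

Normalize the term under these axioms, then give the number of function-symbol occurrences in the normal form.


1. (h (t) (r (u (m) (m)) (s (t))))  →  (r (u (m) (m)) (s (t)))
2. (r (u (m) (m)) (s (t)))  →  (r (m) (s (t)))
normal form: (r (m) (s (t)))

size = 4


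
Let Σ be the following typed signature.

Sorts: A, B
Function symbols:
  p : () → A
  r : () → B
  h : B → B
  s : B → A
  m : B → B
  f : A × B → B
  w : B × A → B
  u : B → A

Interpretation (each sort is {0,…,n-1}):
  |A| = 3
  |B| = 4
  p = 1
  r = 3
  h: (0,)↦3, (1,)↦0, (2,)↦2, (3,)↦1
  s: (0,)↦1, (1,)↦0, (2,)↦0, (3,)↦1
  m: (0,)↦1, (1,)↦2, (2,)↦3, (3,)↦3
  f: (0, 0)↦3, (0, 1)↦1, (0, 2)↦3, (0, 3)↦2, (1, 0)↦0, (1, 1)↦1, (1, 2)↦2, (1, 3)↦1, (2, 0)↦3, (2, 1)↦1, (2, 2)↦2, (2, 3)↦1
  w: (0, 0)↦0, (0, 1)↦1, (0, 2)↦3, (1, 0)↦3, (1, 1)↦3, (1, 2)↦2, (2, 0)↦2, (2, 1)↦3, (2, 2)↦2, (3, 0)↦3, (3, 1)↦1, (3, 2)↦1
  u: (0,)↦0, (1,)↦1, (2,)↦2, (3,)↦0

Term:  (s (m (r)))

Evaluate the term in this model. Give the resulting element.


  r = 3
  (m (r)) = m(3,) = 3
  (s (m (r))) = s(3,) = 1

value = 1


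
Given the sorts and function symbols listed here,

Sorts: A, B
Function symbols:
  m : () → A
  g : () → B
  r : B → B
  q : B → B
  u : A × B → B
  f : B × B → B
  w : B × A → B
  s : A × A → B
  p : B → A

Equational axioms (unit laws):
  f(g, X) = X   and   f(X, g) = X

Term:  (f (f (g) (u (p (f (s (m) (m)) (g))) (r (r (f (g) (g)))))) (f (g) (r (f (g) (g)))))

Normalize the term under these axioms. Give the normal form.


normal form = (f (u (p (s (m) (m))) (r (r (g)))) (r (g)))

1. (f (f (g) (u (p (f (s (m) (m)) (g))) (r (r (f (g) (g)))))) (f (g) (r (f (g) (g)))))  →  (f (u (p (f (s (m) (m)) (g))) (r (r (f (g) (g))))) (f (g) (r (f (g) (g)))))
2. (f (u (p (f (s (m) (m)) (g))) (r (r (f (g) (g))))) (f (g) (r (f (g) (g)))))  →  (f (u (p (s (m) (m))) (r (r (f (g) (g))))) (f (g) (r (f (g) (g)))))
3. (f (u (p (s (m) (m))) (r (r (f (g) (g))))) (f (g) (r (f (g) (g)))))  →  (f (u (p (s (m) (m))) (r (r (g)))) (f (g) (r (f (g) (g)))))
4. (f (u (p (s (m) (m))) (r (r (g)))) (f (g) (r (f (g) (g)))))  →  (f (u (p (s (m) (m))) (r (r (g)))) (r (f (g) (g))))
5. (f (u (p (s (m) (m))) (r (r (g)))) (r (f (g) (g))))  →  (f (u (p (s (m) (m))) (r (r (g)))) (r (g)))


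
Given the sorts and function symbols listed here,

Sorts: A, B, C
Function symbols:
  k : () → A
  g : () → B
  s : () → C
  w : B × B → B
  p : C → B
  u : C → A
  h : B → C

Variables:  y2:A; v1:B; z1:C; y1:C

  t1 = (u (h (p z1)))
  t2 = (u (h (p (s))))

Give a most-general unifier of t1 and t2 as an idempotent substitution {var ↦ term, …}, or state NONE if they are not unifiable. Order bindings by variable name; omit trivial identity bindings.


{z1 ↦ (s)}


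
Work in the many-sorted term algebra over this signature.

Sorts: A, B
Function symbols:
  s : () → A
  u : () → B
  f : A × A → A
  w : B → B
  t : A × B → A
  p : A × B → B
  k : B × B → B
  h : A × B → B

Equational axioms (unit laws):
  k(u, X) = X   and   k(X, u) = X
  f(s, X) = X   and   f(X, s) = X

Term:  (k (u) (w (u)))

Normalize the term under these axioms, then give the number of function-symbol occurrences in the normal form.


size = 2

1. (k (u) (w (u)))  →  (w (u))
normal form: (w (u))


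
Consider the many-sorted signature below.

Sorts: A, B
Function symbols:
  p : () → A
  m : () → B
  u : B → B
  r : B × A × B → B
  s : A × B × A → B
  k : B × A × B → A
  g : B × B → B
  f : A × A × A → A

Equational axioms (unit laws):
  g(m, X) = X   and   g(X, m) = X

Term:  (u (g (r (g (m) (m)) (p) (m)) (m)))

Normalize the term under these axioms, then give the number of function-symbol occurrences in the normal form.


1. (u (g (r (g (m) (m)) (p) (m)) (m)))  →  (u (r (g (m) (m)) (p) (m)))
2. (u (r (g (m) (m)) (p) (m)))  →  (u (r (m) (p) (m)))
normal form: (u (r (m) (p) (m)))

size = 5


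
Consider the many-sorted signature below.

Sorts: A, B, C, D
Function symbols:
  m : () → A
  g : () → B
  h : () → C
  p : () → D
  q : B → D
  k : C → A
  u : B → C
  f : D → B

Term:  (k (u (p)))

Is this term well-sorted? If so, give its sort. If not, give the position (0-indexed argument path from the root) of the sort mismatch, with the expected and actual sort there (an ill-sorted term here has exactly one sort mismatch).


    (p) : D
  (u (p)) : ✗ arg 0 at [0, 0] has sort D, expected B

ill-sorted at position [0, 0]: expected B, got D


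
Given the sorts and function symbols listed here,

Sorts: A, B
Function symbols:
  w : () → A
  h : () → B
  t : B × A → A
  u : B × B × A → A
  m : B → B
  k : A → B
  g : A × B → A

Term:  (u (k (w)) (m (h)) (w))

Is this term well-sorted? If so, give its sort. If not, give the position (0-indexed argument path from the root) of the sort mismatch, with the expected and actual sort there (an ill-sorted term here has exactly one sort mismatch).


well-sorted; sort = A

    (w) : A
  (k (w)) : B
    (h) : B
  (m (h)) : B
  (w) : A
(u (k (w)) (m (h)) (w)) : A


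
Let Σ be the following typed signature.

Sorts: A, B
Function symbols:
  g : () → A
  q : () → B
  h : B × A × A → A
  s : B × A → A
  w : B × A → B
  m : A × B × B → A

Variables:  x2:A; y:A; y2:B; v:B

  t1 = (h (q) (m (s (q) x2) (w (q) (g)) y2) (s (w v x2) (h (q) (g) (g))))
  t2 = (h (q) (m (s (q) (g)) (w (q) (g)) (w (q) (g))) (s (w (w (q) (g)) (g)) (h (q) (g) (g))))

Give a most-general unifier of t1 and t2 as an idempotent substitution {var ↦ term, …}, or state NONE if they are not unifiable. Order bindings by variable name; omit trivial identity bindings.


{v ↦ (w (q) (g)), x2 ↦ (g), y2 ↦ (w (q) (g))}


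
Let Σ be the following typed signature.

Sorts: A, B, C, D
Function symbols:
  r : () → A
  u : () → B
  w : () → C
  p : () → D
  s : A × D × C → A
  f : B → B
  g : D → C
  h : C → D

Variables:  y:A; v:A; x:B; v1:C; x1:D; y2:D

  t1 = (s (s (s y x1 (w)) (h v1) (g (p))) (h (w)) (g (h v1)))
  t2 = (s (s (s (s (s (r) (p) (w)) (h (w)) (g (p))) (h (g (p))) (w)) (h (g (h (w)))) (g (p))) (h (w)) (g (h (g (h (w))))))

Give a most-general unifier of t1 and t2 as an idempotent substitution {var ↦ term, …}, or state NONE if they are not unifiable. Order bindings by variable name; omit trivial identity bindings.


{v1 ↦ (g (h (w))), x1 ↦ (h (g (p))), y ↦ (s (s (r) (p) (w)) (h (w)) (g (p)))}


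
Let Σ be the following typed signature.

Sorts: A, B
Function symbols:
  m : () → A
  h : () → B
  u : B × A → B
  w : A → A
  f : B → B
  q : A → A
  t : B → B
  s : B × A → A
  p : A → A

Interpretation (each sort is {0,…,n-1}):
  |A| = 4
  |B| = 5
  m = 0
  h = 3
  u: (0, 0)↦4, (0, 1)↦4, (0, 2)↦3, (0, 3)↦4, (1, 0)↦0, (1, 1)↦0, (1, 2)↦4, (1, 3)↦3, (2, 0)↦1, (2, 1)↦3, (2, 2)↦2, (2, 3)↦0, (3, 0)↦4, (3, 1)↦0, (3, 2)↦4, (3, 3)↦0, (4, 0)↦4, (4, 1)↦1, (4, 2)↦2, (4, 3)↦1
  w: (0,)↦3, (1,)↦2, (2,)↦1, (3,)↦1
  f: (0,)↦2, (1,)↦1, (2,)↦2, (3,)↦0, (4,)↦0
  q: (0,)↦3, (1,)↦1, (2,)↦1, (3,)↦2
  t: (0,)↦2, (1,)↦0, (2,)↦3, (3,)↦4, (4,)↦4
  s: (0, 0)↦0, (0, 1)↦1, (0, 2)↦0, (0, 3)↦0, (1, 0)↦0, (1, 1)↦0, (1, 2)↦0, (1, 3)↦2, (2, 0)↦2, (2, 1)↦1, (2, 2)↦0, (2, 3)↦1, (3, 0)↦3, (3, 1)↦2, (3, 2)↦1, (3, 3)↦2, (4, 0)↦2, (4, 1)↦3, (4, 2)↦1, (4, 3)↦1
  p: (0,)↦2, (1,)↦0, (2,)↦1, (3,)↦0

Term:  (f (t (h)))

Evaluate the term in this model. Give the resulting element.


value = 0

  h = 3
  (t (h)) = t(3,) = 4
  (f (t (h))) = f(4,) = 0


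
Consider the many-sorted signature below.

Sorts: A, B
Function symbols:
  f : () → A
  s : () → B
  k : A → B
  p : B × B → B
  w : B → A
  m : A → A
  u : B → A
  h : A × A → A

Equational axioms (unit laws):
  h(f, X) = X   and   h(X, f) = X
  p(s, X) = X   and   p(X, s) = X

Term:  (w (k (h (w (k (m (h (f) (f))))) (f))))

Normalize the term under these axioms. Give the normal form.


normal form = (w (k (w (k (m (f))))))

1. (w (k (h (w (k (m (h (f) (f))))) (f))))  →  (w (k (w (k (m (h (f) (f)))))))
2. (w (k (w (k (m (h (f) (f)))))))  →  (w (k (w (k (m (f))))))


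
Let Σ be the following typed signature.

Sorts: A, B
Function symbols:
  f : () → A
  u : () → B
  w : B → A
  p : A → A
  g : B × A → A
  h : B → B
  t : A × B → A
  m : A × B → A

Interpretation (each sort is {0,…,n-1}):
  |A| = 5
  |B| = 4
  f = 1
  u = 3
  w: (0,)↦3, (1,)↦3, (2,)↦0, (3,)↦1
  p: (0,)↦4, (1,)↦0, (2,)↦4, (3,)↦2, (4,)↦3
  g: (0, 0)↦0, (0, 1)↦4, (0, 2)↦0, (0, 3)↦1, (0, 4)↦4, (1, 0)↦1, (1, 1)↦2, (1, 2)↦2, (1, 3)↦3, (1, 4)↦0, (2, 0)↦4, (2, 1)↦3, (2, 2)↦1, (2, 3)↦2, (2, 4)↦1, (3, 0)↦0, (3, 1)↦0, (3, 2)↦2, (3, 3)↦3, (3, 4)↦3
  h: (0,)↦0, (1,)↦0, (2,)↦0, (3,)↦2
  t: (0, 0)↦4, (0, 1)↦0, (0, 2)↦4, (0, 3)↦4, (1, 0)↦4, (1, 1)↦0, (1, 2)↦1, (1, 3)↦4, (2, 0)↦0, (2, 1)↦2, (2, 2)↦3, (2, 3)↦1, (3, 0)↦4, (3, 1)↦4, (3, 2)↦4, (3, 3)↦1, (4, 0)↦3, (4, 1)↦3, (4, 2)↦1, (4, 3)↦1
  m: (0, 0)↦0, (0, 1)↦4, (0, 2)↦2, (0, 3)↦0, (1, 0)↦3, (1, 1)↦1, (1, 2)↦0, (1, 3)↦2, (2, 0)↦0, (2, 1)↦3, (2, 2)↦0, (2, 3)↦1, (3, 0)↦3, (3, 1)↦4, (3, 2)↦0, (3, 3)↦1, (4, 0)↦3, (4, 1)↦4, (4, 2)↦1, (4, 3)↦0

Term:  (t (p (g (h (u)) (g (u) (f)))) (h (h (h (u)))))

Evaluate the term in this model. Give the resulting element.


  u = 3
  (h (u)) = h(3,) = 2
  u = 3
  f = 1
  (g (u) (f)) = g(3, 1) = 0
  (g (h (u)) (g (u) (f))) = g(2, 0) = 4
  (p (g (h (u)) (g (u) (f)))) = p(4,) = 3
  u = 3
  (h (u)) = h(3,) = 2
  (h (h (u))) = h(2,) = 0
  (h (h (h (u)))) = h(0,) = 0
  (t (p (g (h (u)) (g (u) (f)))) (h (h (h (u))))) = t(3, 0) = 4

value = 4


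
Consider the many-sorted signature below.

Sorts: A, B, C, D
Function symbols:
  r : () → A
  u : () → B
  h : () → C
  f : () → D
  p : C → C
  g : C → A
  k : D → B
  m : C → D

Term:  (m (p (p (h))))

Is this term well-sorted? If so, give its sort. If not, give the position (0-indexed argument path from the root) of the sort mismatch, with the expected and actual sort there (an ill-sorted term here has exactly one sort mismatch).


well-sorted; sort = D

      (h) : C
    (p (h)) : C
  (p (p (h))) : C
(m (p (p (h)))) : D


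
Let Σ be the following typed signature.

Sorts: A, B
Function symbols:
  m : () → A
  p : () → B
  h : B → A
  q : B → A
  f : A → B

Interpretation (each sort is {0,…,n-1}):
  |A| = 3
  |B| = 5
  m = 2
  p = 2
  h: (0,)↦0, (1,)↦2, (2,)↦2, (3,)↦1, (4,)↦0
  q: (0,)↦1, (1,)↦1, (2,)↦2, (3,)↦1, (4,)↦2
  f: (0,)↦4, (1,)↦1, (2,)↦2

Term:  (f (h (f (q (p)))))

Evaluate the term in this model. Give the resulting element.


value = 2

  p = 2
  (q (p)) = q(2,) = 2
  (f (q (p))) = f(2,) = 2
  (h (f (q (p)))) = h(2,) = 2
  (f (h (f (q (p))))) = f(2,) = 2


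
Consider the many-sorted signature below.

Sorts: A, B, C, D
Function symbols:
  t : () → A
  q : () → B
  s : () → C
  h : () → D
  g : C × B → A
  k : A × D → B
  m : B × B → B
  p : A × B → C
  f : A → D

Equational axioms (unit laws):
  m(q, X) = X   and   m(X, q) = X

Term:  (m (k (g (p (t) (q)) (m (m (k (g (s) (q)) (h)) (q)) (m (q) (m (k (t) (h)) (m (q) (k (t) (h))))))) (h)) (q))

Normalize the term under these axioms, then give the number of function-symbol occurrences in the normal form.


size = 19

1. (m (k (g (p (t) (q)) (m (m (k (g (s) (q)) (h)) (q)) (m (q) (m (k (t) (h)) (m (q) (k (t) (h))))))) (h)) (q))  →  (k (g (p (t) (q)) (m (m (k (g (s) (q)) (h)) (q)) (m (q) (m (k (t) (h)) (m (q) (k (t) (h))))))) (h))
2. (k (g (p (t) (q)) (m (m (k (g (s) (q)) (h)) (q)) (m (q) (m (k (t) (h)) (m (q) (k (t) (h))))))) (h))  →  (k (g (p (t) (q)) (m (k (g (s) (q)) (h)) (m (q) (m (k (t) (h)) (m (q) (k (t) (h))))))) (h))
3. (k (g (p (t) (q)) (m (k (g (s) (q)) (h)) (m (q) (m (k (t) (h)) (m (q) (k (t) (h))))))) (h))  →  (k (g (p (t) (q)) (m (k (g (s) (q)) (h)) (m (k (t) (h)) (m (q) (k (t) (h)))))) (h))
4. (k (g (p (t) (q)) (m (k (g (s) (q)) (h)) (m (k (t) (h)) (m (q) (k (t) (h)))))) (h))  →  (k (g (p (t) (q)) (m (k (g (s) (q)) (h)) (m (k (t) (h)) (k (t) (h))))) (h))
normal form: (k (g (p (t) (q)) (m (k (g (s) (q)) (h)) (m (k (t) (h)) (k (t) (h))))) (h))


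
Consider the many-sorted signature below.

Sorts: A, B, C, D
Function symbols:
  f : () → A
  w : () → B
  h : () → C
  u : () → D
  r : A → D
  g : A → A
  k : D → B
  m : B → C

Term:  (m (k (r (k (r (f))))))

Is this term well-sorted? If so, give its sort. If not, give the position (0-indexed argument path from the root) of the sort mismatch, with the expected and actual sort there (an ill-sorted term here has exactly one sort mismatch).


ill-sorted at position [0, 0, 0]: expected A, got B

          (f) : A
        (r (f)) : D
      (k (r (f))) : B
    (r (k (r (f)))) : ✗ arg 0 at [0, 0, 0] has sort B, expected A


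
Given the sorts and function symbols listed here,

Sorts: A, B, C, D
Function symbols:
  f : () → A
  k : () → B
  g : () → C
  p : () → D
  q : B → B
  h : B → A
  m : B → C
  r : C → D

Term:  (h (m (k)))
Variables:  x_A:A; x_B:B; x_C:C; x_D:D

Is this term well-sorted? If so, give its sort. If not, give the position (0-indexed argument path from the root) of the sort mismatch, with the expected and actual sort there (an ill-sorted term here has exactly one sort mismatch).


    (k) : B
  (m (k)) : C
(h (m (k))) : ✗ arg 0 at [0] has sort C, expected B

ill-sorted at position [0]: expected B, got C


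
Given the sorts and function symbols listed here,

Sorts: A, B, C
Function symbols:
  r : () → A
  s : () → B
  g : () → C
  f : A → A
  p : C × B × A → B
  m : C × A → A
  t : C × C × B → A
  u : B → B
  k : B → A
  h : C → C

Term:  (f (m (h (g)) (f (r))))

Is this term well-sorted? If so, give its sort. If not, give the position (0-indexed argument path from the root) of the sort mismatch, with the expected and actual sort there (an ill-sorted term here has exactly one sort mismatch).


      (g) : C
    (h (g)) : C
      (r) : A
    (f (r)) : A
  (m (h (g)) (f (r))) : A
(f (m (h (g)) (f (r)))) : A

well-sorted; sort = A


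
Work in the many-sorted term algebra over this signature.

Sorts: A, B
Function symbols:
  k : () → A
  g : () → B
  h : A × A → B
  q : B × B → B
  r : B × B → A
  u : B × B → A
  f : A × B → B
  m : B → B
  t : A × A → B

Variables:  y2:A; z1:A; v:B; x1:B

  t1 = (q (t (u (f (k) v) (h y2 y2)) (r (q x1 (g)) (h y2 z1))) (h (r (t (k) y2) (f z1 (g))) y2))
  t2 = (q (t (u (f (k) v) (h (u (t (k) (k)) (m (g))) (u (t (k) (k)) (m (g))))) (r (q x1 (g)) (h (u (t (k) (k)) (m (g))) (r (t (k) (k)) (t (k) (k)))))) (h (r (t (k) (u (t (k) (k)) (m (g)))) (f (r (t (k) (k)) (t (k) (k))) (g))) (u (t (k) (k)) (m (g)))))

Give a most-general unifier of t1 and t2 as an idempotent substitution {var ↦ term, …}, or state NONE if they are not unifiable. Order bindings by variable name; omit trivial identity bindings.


{y2 ↦ (u (t (k) (k)) (m (g))), z1 ↦ (r (t (k) (k)) (t (k) (k)))}


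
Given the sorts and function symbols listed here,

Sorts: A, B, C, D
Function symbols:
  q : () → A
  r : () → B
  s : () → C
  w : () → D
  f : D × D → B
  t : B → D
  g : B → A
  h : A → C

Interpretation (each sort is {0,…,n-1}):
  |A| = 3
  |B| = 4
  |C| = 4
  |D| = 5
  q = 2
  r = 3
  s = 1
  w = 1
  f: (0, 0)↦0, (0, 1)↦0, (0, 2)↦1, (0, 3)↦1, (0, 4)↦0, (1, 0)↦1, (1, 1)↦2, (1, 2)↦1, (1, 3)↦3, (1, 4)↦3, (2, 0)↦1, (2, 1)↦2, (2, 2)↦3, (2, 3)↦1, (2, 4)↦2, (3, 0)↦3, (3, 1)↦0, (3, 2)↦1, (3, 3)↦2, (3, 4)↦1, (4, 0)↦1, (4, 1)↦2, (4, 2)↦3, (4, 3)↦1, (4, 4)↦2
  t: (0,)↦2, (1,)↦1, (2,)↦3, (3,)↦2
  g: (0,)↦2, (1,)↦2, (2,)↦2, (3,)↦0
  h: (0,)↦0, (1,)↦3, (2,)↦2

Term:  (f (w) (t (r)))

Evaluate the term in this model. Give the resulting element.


value = 1

  w = 1
  r = 3
  (t (r)) = t(3,) = 2
  (f (w) (t (r))) = f(1, 2) = 1


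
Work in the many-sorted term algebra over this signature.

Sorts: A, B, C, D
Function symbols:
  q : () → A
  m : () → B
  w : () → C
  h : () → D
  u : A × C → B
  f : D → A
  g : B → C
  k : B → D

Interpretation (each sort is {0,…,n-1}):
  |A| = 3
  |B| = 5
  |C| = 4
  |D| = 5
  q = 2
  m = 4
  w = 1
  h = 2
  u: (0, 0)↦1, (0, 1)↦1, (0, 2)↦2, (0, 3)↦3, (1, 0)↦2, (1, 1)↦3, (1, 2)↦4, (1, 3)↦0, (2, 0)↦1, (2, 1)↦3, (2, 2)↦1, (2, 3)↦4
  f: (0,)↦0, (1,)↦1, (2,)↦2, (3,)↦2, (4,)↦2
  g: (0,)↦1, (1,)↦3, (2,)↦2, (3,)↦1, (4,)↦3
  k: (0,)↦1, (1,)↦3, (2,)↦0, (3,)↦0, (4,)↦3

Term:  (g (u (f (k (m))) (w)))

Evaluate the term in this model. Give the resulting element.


  m = 4
  (k (m)) = k(4,) = 3
  (f (k (m))) = f(3,) = 2
  w = 1
  (u (f (k (m))) (w)) = u(2, 1) = 3
  (g (u (f (k (m))) (w))) = g(3,) = 1

value = 1
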